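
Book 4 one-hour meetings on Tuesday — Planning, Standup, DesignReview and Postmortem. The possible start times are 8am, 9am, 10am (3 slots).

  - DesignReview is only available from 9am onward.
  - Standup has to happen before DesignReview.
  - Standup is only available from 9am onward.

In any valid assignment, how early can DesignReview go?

DesignReview is available from 9am; precedence pushes DesignReview to at least 10am.
DesignReview at 10am is achievable: DesignReview in 10am; Postmortem in 8am; Planning in 8am; Standup in 9am.

10am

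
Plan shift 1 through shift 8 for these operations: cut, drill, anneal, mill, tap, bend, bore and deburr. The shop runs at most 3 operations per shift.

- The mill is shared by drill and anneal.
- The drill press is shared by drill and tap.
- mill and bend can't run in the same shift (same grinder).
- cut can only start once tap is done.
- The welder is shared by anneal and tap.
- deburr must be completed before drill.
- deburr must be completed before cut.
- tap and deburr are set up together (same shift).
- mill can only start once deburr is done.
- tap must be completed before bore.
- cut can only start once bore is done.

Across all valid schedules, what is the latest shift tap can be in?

shift 6

Downstream work caps tap at shift 6.
tap at shift 6 is achievable: cut -> shift 8, drill -> shift 7, anneal -> shift 1, bend -> shift 1, bore -> shift 7, mill -> shift 7, tap -> shift 6, deburr -> shift 6.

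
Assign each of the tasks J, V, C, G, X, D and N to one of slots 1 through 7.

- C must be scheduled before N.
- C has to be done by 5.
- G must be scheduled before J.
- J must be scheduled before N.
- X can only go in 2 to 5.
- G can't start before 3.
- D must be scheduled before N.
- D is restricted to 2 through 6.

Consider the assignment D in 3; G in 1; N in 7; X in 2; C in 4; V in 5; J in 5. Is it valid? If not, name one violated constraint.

Invalid. G can't start before 3.

X can only go in 2 to 5 — holds.
G must be scheduled before J — holds.
J must be scheduled before N — holds.
C must be scheduled before N — holds.
G can't start before 3 — violated.
D must be scheduled before N — holds.
D is restricted to 2 through 6 — holds.
C has to be done by 5 — holds.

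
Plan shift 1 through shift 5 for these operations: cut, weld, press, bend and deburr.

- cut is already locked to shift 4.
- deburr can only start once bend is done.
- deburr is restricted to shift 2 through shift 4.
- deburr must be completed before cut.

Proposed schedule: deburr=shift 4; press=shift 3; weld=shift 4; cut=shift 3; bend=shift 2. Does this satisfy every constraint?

deburr must be completed before cut — violated.
cut is already locked to shift 4 — violated.
deburr can only start once bend is done — holds.
deburr is restricted to shift 2 through shift 4 — holds.

No — it violates: deburr must be completed before cut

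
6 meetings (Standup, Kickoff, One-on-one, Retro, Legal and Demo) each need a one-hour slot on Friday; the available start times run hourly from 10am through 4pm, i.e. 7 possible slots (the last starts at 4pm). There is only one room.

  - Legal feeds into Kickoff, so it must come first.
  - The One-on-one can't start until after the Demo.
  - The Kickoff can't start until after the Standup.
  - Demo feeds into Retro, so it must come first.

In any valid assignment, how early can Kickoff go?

12pm

Precedence pushes Kickoff to at least 11am.
Kickoff at 12pm is achievable: Legal=11am, Kickoff=12pm, Standup=10am, Retro=3pm, Demo=1pm, One-on-one=2pm.
Nothing earlier works — the capacity limit rule out every slot before 12pm.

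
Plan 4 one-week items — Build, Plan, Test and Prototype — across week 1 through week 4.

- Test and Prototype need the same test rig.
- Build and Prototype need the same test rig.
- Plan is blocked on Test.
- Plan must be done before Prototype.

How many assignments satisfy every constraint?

12

Splitting on Build: it can be week 1 (4), week 2 (4), week 3 (3), week 4 (1). Listing each branch's schedules as (Plan, Test, Prototype) by week number:
Build=week 1: (2,1,3) (2,1,4) (3,1,4) (3,2,4) — 4.
Build=week 2: (2,1,3) (2,1,4) (3,1,4) (3,2,4) — 4.
Build=week 3: (2,1,4) (3,1,4) (3,2,4) — 3.
Build=week 4: (2,1,3) — 1.
Summing: 4 + 4 + 3 + 1 = 12.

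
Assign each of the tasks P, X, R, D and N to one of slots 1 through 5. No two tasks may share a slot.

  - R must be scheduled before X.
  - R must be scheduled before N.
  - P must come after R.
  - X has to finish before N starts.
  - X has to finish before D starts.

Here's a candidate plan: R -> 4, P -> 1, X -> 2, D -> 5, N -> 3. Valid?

No. P must come after R is not satisfied.

R must be scheduled before N — violated.
P must come after R — violated.
No two tasks may share a slot — holds.
R must be scheduled before X — violated.
X has to finish before D starts — holds.
X has to finish before N starts — holds.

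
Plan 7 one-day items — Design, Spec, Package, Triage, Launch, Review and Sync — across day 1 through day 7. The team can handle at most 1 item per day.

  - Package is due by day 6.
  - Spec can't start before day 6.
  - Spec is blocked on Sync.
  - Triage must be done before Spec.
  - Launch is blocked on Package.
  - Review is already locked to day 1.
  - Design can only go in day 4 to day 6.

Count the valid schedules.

48

Splitting on Design: it can be day 4 (18), day 5 (18), day 6 (12). Listing each branch's schedules as (Spec, Package, Triage, Launch, Review, Sync) by day number:
Design=day 4: (6,2,3,7,1,5) (6,2,5,7,1,3) (6,3,2,7,1,5) (6,3,5,7,1,2) (6,5,2,7,1,3) (6,5,3,7,1,2) (7,2,3,5,1,6) (7,2,3,6,1,5) (7,2,5,3,1,6) (7,2,5,6,1,3) (7,2,6,3,1,5) (7,2,6,5,1,3) (7,3,2,5,1,6) (7,3,2,6,1,5) (7,3,5,6,1,2) (7,3,6,5,1,2) (7,5,2,6,1,3) (7,5,3,6,1,2) — 18.
Design=day 5: (6,2,3,7,1,4) (6,2,4,7,1,3) (6,3,2,7,1,4) (6,3,4,7,1,2) (6,4,2,7,1,3) (6,4,3,7,1,2) (7,2,3,4,1,6) (7,2,3,6,1,4) (7,2,4,3,1,6) (7,2,4,6,1,3) (7,2,6,3,1,4) (7,2,6,4,1,3) (7,3,2,4,1,6) (7,3,2,6,1,4) (7,3,4,6,1,2) (7,3,6,4,1,2) (7,4,2,6,1,3) (7,4,3,6,1,2) — 18.
Design=day 6: (7,2,3,4,1,5) (7,2,3,5,1,4) (7,2,4,3,1,5) (7,2,4,5,1,3) (7,2,5,3,1,4) (7,2,5,4,1,3) (7,3,2,4,1,5) (7,3,2,5,1,4) (7,3,4,5,1,2) (7,3,5,4,1,2) (7,4,2,5,1,3) (7,4,3,5,1,2) — 12.
Summing: 18 + 18 + 12 = 48.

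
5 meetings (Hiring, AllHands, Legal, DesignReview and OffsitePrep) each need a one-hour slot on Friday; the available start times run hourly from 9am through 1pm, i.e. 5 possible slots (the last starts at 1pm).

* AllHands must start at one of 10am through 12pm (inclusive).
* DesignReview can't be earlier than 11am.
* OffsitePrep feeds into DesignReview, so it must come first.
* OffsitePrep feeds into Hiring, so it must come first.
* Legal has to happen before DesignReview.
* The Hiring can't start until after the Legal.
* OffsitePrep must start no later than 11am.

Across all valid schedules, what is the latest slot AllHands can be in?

AllHands is available from 10am; AllHands's own window allows nothing later than 12pm.
AllHands at 12pm is achievable: AllHands in 12pm; OffsitePrep in 9am; DesignReview in 11am; Legal in 9am; Hiring in 10am.

12pm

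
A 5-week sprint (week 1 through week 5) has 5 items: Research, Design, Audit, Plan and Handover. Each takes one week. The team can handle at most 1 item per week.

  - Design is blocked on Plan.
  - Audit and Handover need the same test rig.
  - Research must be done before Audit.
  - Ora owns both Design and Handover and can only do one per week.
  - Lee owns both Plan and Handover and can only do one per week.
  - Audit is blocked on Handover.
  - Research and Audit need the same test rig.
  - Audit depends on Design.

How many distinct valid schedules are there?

12

Splitting on Research: it can be week 1 (3), week 2 (3), week 3 (3), week 4 (3). Listing each branch's schedules as (Design, Audit, Plan, Handover) by week number:
Research=week 1: (3,5,2,4) (4,5,2,3) (4,5,3,2) — 3.
Research=week 2: (3,5,1,4) (4,5,1,3) (4,5,3,1) — 3.
Research=week 3: (2,5,1,4) (4,5,1,2) (4,5,2,1) — 3.
Research=week 4: (2,5,1,3) (3,5,1,2) (3,5,2,1) — 3.
Summing: 3 + 3 + 3 + 3 = 12.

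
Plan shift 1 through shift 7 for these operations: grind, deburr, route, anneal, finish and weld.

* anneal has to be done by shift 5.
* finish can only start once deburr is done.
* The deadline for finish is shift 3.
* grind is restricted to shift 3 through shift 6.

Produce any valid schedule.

finish -> shift 2, anneal -> shift 1, grind -> shift 3, weld -> shift 1, deburr -> shift 1, route -> shift 1

Checking: deburr(shift 1) before finish(shift 2); finish=shift 2 in [shift 1,shift 3]; grind=shift 3 in [shift 3,shift 6]; anneal=shift 1 in [shift 1,shift 5].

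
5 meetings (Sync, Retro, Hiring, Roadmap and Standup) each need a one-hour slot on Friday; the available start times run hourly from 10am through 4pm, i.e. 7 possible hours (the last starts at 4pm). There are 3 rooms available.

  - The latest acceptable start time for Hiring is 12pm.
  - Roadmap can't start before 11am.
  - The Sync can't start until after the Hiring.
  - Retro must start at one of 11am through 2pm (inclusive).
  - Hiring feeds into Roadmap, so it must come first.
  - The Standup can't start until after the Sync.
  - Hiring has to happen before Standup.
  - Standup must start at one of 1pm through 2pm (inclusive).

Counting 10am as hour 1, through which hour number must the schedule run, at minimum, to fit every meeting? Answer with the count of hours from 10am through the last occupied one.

The precedence chain requires at least 3 distinct hours.
With at most 3 per hour and 5 meetings, at least 2 hours are needed.
Standup can't be placed before 1pm — that is hour 4 counting from 10am — so the schedule must run through at least 4 hours.
4 works (last occupied hour: 1pm): for example Hiring in 10am, Roadmap in 11am, Standup in 1pm, Sync in 11am, Retro in 11am.

4 hours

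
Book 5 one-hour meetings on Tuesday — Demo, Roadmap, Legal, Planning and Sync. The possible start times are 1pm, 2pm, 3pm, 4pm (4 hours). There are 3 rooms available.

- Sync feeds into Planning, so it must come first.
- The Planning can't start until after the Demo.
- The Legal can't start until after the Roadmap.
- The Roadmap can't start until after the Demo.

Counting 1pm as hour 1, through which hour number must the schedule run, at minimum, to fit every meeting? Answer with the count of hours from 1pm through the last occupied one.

The precedence chain requires at least 3 distinct hours.
With at most 3 per hour and 5 meetings, at least 2 hours are needed.
3 works (last occupied hour: 3pm): for example Planning -> 2pm; Roadmap -> 2pm; Demo -> 1pm; Legal -> 3pm; Sync -> 1pm.

3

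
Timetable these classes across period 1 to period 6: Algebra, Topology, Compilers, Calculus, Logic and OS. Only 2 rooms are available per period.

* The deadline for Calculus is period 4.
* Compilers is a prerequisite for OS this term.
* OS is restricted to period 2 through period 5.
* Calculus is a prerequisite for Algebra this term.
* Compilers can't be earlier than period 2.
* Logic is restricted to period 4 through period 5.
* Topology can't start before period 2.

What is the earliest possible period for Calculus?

period 1

Calculus's own window allows nothing later than period 4.
Calculus at period 1 is achievable: Logic in period 4, OS in period 3, Calculus in period 1, Algebra in period 3, Compilers in period 2, Topology in period 2.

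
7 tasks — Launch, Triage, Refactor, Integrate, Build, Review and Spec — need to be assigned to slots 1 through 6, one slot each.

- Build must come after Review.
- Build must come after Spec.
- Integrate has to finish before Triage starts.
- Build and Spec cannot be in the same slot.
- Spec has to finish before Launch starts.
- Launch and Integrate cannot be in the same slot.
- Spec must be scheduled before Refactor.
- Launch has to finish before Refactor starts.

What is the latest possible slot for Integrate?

5

Downstream work caps Integrate at 5.
Integrate at 5 is achievable: Integrate in 5, Triage in 6, Launch in 2, Build in 2, Spec in 1, Refactor in 3, Review in 1.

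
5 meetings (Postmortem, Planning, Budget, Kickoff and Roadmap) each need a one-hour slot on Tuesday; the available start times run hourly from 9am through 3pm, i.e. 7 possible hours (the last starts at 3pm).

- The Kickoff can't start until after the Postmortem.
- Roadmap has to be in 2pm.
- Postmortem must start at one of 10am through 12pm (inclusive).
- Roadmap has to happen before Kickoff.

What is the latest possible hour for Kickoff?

3pm

Precedence pushes Kickoff to at least 3pm.
Kickoff at 3pm is achievable: Roadmap=2pm; Planning=9am; Budget=9am; Postmortem=10am; Kickoff=3pm.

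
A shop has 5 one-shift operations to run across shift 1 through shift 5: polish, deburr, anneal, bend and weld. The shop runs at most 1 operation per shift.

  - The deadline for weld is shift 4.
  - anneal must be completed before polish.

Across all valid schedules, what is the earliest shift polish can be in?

shift 2

Precedence pushes polish to at least shift 2.
polish at shift 2 is achievable: deburr -> shift 4; weld -> shift 3; polish -> shift 2; anneal -> shift 1; bend -> shift 5.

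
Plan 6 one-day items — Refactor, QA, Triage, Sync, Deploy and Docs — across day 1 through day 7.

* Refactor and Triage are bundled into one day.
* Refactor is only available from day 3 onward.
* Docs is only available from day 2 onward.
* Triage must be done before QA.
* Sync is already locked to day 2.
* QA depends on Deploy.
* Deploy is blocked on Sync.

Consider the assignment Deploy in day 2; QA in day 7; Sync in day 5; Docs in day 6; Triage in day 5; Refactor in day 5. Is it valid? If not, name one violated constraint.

Docs is only available from day 2 onward — holds.
Refactor and Triage are bundled into one day — holds.
Sync is already locked to day 2 — violated.
Refactor is only available from day 3 onward — holds.
QA depends on Deploy — holds.
Triage must be done before QA — holds.
Deploy is blocked on Sync — violated.

No — it violates: Deploy is blocked on Sync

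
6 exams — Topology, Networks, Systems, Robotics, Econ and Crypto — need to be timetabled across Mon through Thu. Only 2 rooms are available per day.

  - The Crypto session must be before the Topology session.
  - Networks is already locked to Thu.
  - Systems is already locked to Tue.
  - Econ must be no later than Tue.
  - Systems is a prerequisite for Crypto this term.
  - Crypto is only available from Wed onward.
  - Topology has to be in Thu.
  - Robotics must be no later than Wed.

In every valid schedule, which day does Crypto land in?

Systems is fixed at Tue and must come before Crypto, so Crypto is at least Wed.
Topology is fixed at Thu and must come after Crypto, so Crypto is at most Wed.
So Crypto must be Wed.

Wed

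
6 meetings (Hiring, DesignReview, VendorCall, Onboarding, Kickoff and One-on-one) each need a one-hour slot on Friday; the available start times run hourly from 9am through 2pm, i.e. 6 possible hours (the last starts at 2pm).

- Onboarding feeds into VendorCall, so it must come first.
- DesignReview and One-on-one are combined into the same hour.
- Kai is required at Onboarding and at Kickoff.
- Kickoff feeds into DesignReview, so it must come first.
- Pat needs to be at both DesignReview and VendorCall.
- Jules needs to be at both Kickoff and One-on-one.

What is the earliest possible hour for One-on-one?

10am

One-on-one must be in the same hour as DesignReview, which can't be before 10am, so One-on-one is at least 10am.
One-on-one at 10am is achievable: DesignReview=10am; One-on-one=10am; VendorCall=11am; Hiring=9am; Onboarding=10am; Kickoff=9am.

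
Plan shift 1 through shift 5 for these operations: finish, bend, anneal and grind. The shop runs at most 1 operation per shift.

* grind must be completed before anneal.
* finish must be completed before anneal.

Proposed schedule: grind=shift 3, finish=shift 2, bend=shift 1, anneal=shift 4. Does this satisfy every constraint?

The shop runs at most 1 operation per shift — holds.
finish must be completed before anneal — holds.
grind must be completed before anneal — holds.

Valid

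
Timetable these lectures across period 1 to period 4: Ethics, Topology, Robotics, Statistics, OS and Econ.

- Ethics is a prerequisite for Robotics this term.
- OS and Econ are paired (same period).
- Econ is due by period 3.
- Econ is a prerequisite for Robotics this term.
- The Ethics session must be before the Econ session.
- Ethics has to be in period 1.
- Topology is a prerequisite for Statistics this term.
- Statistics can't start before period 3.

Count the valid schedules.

Splitting on Topology: it can be period 1 (6), period 2 (6), period 3 (3). Listing each branch's schedules as (Ethics, Robotics, Statistics, OS, Econ) by period number:
Topology=period 1: (1,3,3,2,2) (1,3,4,2,2) (1,4,3,2,2) (1,4,3,3,3) (1,4,4,2,2) (1,4,4,3,3) — 6.
Topology=period 2: (1,3,3,2,2) (1,3,4,2,2) (1,4,3,2,2) (1,4,3,3,3) (1,4,4,2,2) (1,4,4,3,3) — 6.
Topology=period 3: (1,3,4,2,2) (1,4,4,2,2) (1,4,4,3,3) — 3.
Summing: 6 + 6 + 3 = 15.

15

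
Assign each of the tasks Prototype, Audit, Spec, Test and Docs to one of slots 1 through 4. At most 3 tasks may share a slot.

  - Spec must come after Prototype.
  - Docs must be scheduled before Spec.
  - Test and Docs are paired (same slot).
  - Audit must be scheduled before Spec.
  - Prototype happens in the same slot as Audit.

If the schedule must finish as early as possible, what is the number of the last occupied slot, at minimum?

slot 3

The precedence chain requires at least 2 distinct slots.
With at most 3 per slot and 5 tasks, at least 2 slots are needed.
Could 2 slots be enough, i.e. nothing placed later than 2? No: Spec must come after Audit (at 1 or later) → {2}; Audit must come before Spec (at 2 or earlier) → {1}; Prototype must come before Spec (at 2 or earlier) → {1}; Docs must come before Spec (at 2 or earlier) → {1}; Test must be in the same slot as Docs (in {1}) → {1}; that puts Prototype, Audit, Test and Docs all in 1 — more than 3 per slot.
So 2 slots is not enough.
3 works (last occupied slot: 3): for example Prototype in 1; Test in 2; Docs in 2; Audit in 1; Spec in 3.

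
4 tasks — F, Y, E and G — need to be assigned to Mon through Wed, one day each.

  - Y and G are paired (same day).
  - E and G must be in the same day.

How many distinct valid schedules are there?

9

Splitting on F: it can be Mon (3), Tue (3), Wed (3). Listing each branch's schedules as (Y, E, G):
F=Mon: (Mon,Mon,Mon) (Tue,Tue,Tue) (Wed,Wed,Wed) — 3.
F=Tue: (Mon,Mon,Mon) (Tue,Tue,Tue) (Wed,Wed,Wed) — 3.
F=Wed: (Mon,Mon,Mon) (Tue,Tue,Tue) (Wed,Wed,Wed) — 3.
Summing: 3 + 3 + 3 = 9.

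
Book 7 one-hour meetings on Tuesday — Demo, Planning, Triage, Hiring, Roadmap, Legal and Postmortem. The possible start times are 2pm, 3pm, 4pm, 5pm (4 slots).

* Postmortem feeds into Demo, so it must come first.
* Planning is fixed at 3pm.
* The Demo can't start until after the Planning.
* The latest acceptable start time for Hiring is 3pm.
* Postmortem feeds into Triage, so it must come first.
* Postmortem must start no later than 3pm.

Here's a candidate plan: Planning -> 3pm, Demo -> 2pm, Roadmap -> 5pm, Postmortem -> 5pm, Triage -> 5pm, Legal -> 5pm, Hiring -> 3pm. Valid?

No — it violates: Postmortem feeds into Demo, so it must come first

The Demo can't start until after the Planning — violated.
Postmortem feeds into Triage, so it must come first — violated.
Planning is fixed at 3pm — holds.
The latest acceptable start time for Hiring is 3pm — holds.
Postmortem feeds into Demo, so it must come first — violated.
Postmortem must start no later than 3pm — violated.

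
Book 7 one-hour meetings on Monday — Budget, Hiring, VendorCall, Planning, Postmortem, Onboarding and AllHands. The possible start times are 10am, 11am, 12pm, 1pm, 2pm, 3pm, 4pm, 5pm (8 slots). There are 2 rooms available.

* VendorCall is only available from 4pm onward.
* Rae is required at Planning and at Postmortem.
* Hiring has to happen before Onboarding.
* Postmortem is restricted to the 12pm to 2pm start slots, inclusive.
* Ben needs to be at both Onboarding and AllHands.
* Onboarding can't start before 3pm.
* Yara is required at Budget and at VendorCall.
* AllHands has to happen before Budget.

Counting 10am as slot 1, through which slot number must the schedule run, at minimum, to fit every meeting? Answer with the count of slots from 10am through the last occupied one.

The precedence chain requires at least 2 distinct slots.
With at most 2 per slot and 7 meetings, at least 4 slots are needed.
VendorCall can't be placed before 4pm — that is slot 7 counting from 10am — so the schedule must run through at least 7 slots.
7 works (last occupied slot: 4pm): for example Postmortem -> 12pm; VendorCall -> 4pm; Hiring -> 10am; Planning -> 11am; Budget -> 11am; AllHands -> 10am; Onboarding -> 3pm.

7 slots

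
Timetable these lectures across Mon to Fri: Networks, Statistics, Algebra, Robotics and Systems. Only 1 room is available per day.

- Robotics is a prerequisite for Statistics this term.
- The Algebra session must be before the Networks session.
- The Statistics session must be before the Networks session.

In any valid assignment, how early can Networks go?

Precedence pushes Networks to at least Wed.
Networks at Thu is achievable: Systems -> Fri, Algebra -> Wed, Statistics -> Tue, Networks -> Thu, Robotics -> Mon.
Nothing earlier works — the capacity limit rule out every day before Thu.

Thu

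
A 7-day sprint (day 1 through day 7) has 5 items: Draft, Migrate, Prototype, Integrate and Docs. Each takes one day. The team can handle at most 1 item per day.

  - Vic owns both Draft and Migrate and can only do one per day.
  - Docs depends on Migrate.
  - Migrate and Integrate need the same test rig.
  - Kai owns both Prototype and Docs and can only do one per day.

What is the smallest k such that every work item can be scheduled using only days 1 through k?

The precedence chain requires at least 2 distinct days.
With at most 1 per day and 5 work items, at least 5 days are needed.
5 works (last occupied day: day 5): for example Docs in day 2; Prototype in day 4; Draft in day 3; Integrate in day 5; Migrate in day 1.

5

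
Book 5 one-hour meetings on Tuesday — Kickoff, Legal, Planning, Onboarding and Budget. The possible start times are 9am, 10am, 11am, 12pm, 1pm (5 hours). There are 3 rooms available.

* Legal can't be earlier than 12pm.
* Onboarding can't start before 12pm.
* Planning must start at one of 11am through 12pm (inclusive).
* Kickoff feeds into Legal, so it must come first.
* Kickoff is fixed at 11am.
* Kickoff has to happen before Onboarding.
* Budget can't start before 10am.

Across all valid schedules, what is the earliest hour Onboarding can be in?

Onboarding is available from 12pm.
Onboarding at 12pm is achievable: Budget -> 10am; Planning -> 11am; Legal -> 12pm; Kickoff -> 11am; Onboarding -> 12pm.

12pm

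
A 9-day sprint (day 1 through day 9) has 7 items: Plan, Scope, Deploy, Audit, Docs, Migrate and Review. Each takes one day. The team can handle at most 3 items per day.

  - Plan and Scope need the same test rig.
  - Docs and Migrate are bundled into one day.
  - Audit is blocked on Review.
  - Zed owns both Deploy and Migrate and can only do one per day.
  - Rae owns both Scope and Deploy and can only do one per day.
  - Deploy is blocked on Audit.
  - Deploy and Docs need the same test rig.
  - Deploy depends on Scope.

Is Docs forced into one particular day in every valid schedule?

Docs can be day 1 (e.g. Scope -> day 2, Review -> day 1, Audit -> day 2, Docs -> day 1, Deploy -> day 3, Migrate -> day 1, Plan -> day 3) or day 2 (e.g. Deploy -> day 3, Docs -> day 2, Plan -> day 3, Review -> day 1, Migrate -> day 2, Scope -> day 1, Audit -> day 2).

No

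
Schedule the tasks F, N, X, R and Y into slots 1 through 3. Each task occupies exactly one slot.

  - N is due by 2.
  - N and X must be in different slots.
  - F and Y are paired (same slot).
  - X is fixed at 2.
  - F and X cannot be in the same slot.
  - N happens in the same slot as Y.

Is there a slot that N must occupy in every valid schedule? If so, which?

1

N's window is 1–2.
X is fixed at 2, and N can't share a slot with X.
So N must be 1.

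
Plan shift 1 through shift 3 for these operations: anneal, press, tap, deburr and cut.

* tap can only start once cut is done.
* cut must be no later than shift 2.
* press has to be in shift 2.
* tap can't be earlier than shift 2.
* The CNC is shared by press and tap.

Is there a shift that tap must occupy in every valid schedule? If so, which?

shift 3

tap's window is shift 2–shift 3.
press is fixed at shift 2, and tap can't share a shift with press.
So tap must be shift 3.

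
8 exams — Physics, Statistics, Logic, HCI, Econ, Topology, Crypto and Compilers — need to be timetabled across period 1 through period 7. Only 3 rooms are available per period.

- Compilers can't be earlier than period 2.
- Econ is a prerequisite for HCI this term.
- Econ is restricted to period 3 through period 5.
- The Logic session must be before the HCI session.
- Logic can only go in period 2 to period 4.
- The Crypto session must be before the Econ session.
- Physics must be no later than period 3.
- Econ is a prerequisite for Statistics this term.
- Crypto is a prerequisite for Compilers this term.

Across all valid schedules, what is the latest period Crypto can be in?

Downstream work caps Crypto at period 4.
Crypto at period 4 is achievable: Compilers -> period 5, Topology -> period 1, Statistics -> period 6, Physics -> period 1, Logic -> period 2, Crypto -> period 4, HCI -> period 6, Econ -> period 5.

period 4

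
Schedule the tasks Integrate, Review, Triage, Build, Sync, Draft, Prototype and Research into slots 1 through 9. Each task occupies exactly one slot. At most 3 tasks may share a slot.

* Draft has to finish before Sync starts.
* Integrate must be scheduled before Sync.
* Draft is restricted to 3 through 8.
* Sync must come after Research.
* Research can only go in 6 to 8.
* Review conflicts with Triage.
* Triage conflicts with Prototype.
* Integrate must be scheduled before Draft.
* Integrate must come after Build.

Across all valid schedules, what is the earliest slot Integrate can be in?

2

Precedence pushes Integrate to at least 2; downstream work caps Integrate at 7.
Integrate at 2 is achievable: Integrate in 2; Sync in 7; Prototype in 1; Draft in 3; Review in 1; Research in 6; Build in 1; Triage in 2.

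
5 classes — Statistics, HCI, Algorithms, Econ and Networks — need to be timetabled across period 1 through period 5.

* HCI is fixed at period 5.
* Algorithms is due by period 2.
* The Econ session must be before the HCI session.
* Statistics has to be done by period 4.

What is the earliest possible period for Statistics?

Statistics's own window allows nothing later than period 4.
Statistics at period 1 is achievable: HCI=period 5, Statistics=period 1, Econ=period 1, Algorithms=period 1, Networks=period 1.

period 1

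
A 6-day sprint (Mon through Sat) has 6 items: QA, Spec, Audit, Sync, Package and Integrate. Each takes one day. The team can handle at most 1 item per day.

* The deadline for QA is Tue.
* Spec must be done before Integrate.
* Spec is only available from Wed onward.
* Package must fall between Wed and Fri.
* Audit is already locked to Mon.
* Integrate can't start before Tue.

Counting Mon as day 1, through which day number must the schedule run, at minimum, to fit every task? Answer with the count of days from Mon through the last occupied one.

The precedence chain requires at least 2 distinct days.
With at most 1 per day and 6 tasks, at least 6 days are needed.
Propagating the time windows through the other constraints, Integrate can't land before Thu — that is day 4 counting from Mon — so the schedule must run through at least 4 days.
6 works (last occupied day: Sat): for example QA in Tue; Integrate in Fri; Spec in Thu; Audit in Mon; Package in Wed; Sync in Sat.

6 days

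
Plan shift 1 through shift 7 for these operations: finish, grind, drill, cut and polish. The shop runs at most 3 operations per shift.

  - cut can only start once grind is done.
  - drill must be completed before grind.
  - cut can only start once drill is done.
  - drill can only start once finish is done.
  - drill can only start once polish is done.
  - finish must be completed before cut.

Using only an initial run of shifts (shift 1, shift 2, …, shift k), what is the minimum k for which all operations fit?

The precedence chain requires at least 4 distinct shifts.
With at most 3 per shift and 5 operations, at least 2 shifts are needed.
4 works (last occupied shift: shift 4): for example finish in shift 1, polish in shift 1, grind in shift 3, drill in shift 2, cut in shift 4.

4 shifts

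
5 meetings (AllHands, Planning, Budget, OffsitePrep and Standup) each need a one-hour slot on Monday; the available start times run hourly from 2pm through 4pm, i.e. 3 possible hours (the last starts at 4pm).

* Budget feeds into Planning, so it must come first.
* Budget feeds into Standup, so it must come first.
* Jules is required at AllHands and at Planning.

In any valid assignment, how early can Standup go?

3pm

Precedence pushes Standup to at least 3pm.
Standup at 3pm is achievable: AllHands=2pm, Budget=2pm, Standup=3pm, OffsitePrep=2pm, Planning=3pm.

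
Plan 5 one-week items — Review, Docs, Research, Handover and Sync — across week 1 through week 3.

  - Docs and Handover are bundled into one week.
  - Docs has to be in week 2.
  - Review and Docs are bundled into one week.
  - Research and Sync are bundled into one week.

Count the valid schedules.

3

Enumerating: Review -> week 2; Research -> week 1; Docs -> week 2; Handover -> week 2; Sync -> week 1 | Docs=week 2, Sync=week 2, Research=week 2, Review=week 2, Handover=week 2 | Research in week 3, Sync in week 3, Review in week 2, Docs in week 2, Handover in week 2.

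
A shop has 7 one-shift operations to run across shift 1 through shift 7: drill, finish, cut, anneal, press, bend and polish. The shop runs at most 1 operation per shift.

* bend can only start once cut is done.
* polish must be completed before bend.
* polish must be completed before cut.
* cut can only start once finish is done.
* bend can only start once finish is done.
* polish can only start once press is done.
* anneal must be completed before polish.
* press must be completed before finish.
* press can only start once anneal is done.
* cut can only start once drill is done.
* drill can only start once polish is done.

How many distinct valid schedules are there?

3

Enumerating: press in shift 2, drill in shift 5, cut in shift 6, bend in shift 7, finish in shift 4, polish in shift 3, anneal in shift 1 | bend in shift 7, polish in shift 3, press in shift 2, drill in shift 4, finish in shift 5, cut in shift 6, anneal in shift 1 | finish -> shift 3; cut -> shift 6; press -> shift 2; bend -> shift 7; polish -> shift 4; drill -> shift 5; anneal -> shift 1.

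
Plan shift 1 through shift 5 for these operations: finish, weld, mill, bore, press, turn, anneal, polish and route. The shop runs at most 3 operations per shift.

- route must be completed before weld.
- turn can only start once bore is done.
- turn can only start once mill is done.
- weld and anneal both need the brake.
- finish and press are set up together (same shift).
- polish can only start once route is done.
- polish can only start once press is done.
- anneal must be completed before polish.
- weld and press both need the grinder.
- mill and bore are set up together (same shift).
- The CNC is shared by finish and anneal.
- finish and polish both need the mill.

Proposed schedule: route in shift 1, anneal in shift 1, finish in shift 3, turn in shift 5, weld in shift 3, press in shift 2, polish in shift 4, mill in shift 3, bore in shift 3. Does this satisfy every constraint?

Invalid. The shop runs at most 3 operations per shift.

weld and press both need the grinder — holds.
mill and bore are set up together (same shift) — holds.
polish can only start once press is done — holds.
route must be completed before weld — holds.
turn can only start once bore is done — holds.
The shop runs at most 3 operations per shift — violated.
weld and anneal both need the brake — holds.
anneal must be completed before polish — holds.
turn can only start once mill is done — holds.
The CNC is shared by finish and anneal — holds.
finish and polish both need the mill — holds.
finish and press are set up together (same shift) — violated.
polish can only start once route is done — holds.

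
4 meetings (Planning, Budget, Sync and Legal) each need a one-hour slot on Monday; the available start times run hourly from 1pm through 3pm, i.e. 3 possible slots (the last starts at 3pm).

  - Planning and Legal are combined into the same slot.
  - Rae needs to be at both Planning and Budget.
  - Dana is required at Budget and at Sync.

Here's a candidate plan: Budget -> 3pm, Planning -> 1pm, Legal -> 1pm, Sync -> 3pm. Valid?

No. Dana is required at Budget and at Sync is not satisfied.

Dana is required at Budget and at Sync — violated.
Rae needs to be at both Planning and Budget — holds.
Planning and Legal are combined into the same slot — holds.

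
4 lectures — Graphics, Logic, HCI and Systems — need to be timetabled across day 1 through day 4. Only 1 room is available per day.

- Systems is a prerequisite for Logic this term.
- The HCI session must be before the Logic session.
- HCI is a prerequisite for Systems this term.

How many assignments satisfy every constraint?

4

Enumerating: Logic in day 3, HCI in day 1, Systems in day 2, Graphics in day 4 | Graphics=day 3; HCI=day 1; Logic=day 4; Systems=day 2 | Graphics=day 2, HCI=day 1, Logic=day 4, Systems=day 3 | Logic=day 4; HCI=day 2; Systems=day 3; Graphics=day 1.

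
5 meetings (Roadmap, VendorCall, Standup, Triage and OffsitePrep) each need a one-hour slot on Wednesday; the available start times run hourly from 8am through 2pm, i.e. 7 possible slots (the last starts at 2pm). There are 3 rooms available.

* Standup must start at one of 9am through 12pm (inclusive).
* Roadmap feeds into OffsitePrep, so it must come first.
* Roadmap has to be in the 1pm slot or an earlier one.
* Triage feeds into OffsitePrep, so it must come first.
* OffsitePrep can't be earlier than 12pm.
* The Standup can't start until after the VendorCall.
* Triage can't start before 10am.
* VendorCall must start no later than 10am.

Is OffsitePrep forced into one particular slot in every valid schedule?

No

OffsitePrep can be 12pm (e.g. VendorCall in 8am; Standup in 9am; Triage in 10am; Roadmap in 8am; OffsitePrep in 12pm) or 1pm (e.g. Roadmap in 8am; VendorCall in 8am; Triage in 10am; Standup in 9am; OffsitePrep in 1pm).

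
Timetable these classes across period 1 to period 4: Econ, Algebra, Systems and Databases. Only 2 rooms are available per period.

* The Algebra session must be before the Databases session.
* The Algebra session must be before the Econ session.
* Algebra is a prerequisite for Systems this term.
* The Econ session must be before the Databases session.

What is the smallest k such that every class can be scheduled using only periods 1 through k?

The precedence chain requires at least 3 distinct periods.
With at most 2 per period and 4 classes, at least 2 periods are needed.
3 works (last occupied period: period 3): for example Algebra in period 1, Databases in period 3, Systems in period 2, Econ in period 2.

3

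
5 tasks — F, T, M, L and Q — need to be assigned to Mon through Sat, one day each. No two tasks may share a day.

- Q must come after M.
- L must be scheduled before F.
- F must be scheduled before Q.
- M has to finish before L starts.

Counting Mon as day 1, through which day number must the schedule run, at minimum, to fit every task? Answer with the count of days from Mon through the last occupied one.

5

The precedence chain requires at least 4 distinct days.
With at most 1 per day and 5 tasks, at least 5 days are needed.
5 works (last occupied day: Fri): for example Q=Thu; F=Wed; L=Tue; T=Fri; M=Mon.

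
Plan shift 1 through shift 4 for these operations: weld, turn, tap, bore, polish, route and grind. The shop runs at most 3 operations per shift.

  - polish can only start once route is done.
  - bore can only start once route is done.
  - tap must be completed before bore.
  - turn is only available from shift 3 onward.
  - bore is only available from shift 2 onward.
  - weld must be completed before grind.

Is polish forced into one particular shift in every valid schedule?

polish can be shift 2 (e.g. tap -> shift 1, polish -> shift 2, bore -> shift 2, grind -> shift 2, weld -> shift 1, route -> shift 1, turn -> shift 3) or shift 3 (e.g. weld=shift 1, turn=shift 3, tap=shift 1, route=shift 1, bore=shift 2, polish=shift 3, grind=shift 2).

No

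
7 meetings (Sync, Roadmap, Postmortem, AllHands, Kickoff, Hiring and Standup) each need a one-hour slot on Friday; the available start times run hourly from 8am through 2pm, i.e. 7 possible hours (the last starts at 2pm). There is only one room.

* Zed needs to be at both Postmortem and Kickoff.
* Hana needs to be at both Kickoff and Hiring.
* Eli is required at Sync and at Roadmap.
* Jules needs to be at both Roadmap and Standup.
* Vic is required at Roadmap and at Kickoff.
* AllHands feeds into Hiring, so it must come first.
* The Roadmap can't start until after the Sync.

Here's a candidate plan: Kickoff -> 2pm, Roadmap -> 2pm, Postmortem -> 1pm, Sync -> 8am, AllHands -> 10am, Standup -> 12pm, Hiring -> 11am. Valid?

Zed needs to be at both Postmortem and Kickoff — holds.
There is only one room — violated.
AllHands feeds into Hiring, so it must come first — holds.
Eli is required at Sync and at Roadmap — holds.
Hana needs to be at both Kickoff and Hiring — holds.
Vic is required at Roadmap and at Kickoff — violated.
Jules needs to be at both Roadmap and Standup — holds.
The Roadmap can't start until after the Sync — holds.

No — it violates: Vic is required at Roadmap and at Kickoff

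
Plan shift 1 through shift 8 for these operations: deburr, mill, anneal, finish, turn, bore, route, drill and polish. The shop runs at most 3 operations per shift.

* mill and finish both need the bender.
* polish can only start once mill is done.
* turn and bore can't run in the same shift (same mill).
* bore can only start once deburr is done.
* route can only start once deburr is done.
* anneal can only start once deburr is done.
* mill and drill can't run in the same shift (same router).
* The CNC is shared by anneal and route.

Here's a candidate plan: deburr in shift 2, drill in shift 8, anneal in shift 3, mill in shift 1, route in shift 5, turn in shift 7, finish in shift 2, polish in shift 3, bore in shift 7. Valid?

turn and bore can't run in the same shift (same mill) — violated.
mill and finish both need the bender — holds.
anneal can only start once deburr is done — holds.
The shop runs at most 3 operations per shift — holds.
mill and drill can't run in the same shift (same router) — holds.
bore can only start once deburr is done — holds.
The CNC is shared by anneal and route — holds.
route can only start once deburr is done — holds.
polish can only start once mill is done — holds.

Invalid. turn and bore can't run in the same shift (same mill).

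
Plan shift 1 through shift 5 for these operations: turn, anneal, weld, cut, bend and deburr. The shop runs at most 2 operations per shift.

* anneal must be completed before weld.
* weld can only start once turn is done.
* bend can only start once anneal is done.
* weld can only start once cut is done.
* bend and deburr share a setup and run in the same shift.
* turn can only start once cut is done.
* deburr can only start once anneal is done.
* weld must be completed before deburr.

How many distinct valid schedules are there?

Splitting on turn: it can be shift 2 (7), shift 3 (6). Listing each branch's schedules as (anneal, weld, cut, bend, deburr) by shift number:
turn=shift 2: (1,3,1,4,4) (1,3,1,5,5) (1,4,1,5,5) (2,3,1,4,4) (2,3,1,5,5) (2,4,1,5,5) (3,4,1,5,5) — 7.
turn=shift 3: (1,4,1,5,5) (1,4,2,5,5) (2,4,1,5,5) (2,4,2,5,5) (3,4,1,5,5) (3,4,2,5,5) — 6.
Summing: 7 + 6 = 13.

13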